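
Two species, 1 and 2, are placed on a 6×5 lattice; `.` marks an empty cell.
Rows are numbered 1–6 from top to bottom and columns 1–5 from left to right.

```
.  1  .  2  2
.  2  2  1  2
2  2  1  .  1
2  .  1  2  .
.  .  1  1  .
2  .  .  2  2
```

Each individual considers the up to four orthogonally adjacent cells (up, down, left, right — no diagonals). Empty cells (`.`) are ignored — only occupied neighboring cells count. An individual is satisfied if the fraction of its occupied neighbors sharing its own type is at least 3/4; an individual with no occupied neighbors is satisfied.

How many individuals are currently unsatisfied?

(1,2)1 0/1 unhappy
(1,4)2 1/2 unhappy
(1,5)2 2/2 ok
(2,2)2 2/3 unhappy
(2,3)2 1/3 unhappy
(2,4)1 0/3 unhappy
(2,5)2 1/3 unhappy
(3,1)2 2/2 ok
(3,2)2 2/3 unhappy
(3,3)1 1/3 unhappy
(3,5)1 0/1 unhappy
(4,1)2 1/1 ok
(4,3)1 2/3 unhappy
(4,4)2 0/2 unhappy
(5,3)1 2/2 ok
(5,4)1 1/3 unhappy
(6,1)2 0/0 ok
(6,4)2 1/2 unhappy
(6,5)2 1/1 ok
Unsatisfied: (1,2), (1,4), (2,2), (2,3), (2,4), (2,5), (3,2), (3,3), (3,5), (4,3), (4,4), (5,4), (6,4) — 13 in total.

13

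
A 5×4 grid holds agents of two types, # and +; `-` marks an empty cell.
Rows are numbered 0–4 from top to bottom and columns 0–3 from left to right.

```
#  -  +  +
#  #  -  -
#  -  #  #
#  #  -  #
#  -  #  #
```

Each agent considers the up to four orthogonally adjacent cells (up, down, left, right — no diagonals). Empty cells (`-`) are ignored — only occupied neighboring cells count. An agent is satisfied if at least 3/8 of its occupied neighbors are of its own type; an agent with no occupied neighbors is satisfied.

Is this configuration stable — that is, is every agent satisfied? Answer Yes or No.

(0,0)# 1/1 ✓
(0,2)+ 1/1 ✓
(0,3)+ 1/1 ✓
(1,0)# 3/3 ✓
(1,1)# 1/1 ✓
(2,0)# 2/2 ✓
(2,2)# 1/1 ✓
(2,3)# 2/2 ✓
(3,0)# 3/3 ✓
(3,1)# 1/1 ✓
(3,3)# 2/2 ✓
(4,0)# 1/1 ✓
(4,2)# 1/1 ✓
(4,3)# 2/2 ✓
All meet the threshold, so the configuration is stable.

Yes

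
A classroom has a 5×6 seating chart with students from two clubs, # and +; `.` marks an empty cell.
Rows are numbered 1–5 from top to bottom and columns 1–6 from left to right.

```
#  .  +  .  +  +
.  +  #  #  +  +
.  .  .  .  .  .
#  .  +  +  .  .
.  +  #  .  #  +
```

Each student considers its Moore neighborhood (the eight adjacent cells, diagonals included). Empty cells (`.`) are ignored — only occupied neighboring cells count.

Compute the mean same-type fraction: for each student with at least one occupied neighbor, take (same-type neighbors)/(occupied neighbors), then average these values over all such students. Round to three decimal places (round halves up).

Row 1: (1,1)# 0/1 · (1,3)+ 1/3 · (1,5)+ 3/4 · (1,6)+ 3/3
Row 2: (2,2)+ 1/3 · (2,3)# 1/3 · (2,4)# 1/4 · (2,5)+ 3/4 · (2,6)+ 3/3
Row 4: (4,1)# 0/1 · (4,3)+ 2/3 · (4,4)+ 1/3
Row 5: (5,2)+ 1/3 · (5,3)# 0/3 · (5,5)# 0/2 · (5,6)+ 0/1
Sum over 16 students: 0/1 + 1/3 + 3/4 + 3/3 + 1/3 + 1/3 + 1/4 + 3/4 + 3/3 + 0/1 + 2/3 + 1/3 + 1/3 + 0/3 + 0/2 + 0/1 = 73/12; mean = 73/12 ÷ 16 = 73/192 = 0.380208… → 0.380.

0.380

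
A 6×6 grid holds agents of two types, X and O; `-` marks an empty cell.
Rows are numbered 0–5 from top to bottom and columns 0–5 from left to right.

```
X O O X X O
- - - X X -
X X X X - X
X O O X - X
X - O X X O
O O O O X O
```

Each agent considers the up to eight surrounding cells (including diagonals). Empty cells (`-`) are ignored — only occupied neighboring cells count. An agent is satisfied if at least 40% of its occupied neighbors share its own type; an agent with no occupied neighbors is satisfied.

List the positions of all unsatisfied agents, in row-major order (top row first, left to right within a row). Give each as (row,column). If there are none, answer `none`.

(0,0), (0,2), (0,5), (3,1), (3,2), (4,0), (4,5), (5,5)

Row 0: (0,0)X 0/1 not · (0,1)O 1/2 satisfied · (0,2)O 1/3 not · (0,3)X 3/4 satisfied · (0,4)X 3/4 satisfied · (0,5)O 0/2 not
Row 1: (1,3)X 5/6 satisfied · (1,4)X 5/6 satisfied
Row 2: (2,0)X 2/3 satisfied · (2,1)X 3/5 satisfied · (2,2)X 4/6 satisfied · (2,3)X 4/5 satisfied · (2,5)X 2/2 satisfied
Row 3: (3,0)X 3/4 satisfied · (3,1)O 2/7 not · (3,2)O 2/7 not · (3,3)X 4/6 satisfied · (3,5)X 2/3 satisfied
Row 4: (4,0)X 1/4 not · (4,2)O 5/7 satisfied · (4,3)X 3/7 satisfied · (4,4)X 4/7 satisfied · (4,5)O 1/4 not
Row 5: (5,0)O 1/2 satisfied · (5,1)O 3/4 satisfied · (5,2)O 3/4 satisfied · (5,3)O 2/5 satisfied · (5,4)X 2/5 satisfied · (5,5)O 1/3 not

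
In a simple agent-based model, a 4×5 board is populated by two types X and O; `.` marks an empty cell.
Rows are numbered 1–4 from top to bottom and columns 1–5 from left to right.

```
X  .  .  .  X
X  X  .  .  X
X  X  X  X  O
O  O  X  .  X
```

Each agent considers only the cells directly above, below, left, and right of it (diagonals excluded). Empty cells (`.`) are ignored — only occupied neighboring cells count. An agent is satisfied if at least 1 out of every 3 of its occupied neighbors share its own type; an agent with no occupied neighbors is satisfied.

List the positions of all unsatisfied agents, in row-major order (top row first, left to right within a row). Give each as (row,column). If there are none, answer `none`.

(3,5), (4,5)

(1,1)X 1/1 satisfied
(1,5)X 1/1 satisfied
(2,1)X 3/3 satisfied
(2,2)X 2/2 satisfied
(2,5)X 1/2 satisfied
(3,1)X 2/3 satisfied
(3,2)X 3/4 satisfied
(3,3)X 3/3 satisfied
(3,4)X 1/2 satisfied
(3,5)O 0/3 not
(4,1)O 1/2 satisfied
(4,2)O 1/3 satisfied
(4,3)X 1/2 satisfied
(4,5)X 0/1 not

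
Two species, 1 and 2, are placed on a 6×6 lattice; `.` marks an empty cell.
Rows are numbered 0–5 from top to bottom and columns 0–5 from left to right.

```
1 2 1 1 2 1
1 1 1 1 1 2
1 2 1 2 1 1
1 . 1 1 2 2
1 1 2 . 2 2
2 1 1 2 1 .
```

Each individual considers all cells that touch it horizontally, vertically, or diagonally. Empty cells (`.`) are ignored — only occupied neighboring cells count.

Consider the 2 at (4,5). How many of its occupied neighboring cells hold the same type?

3

Occupied neighbors of (4,5): (3,4)=2, (3,5)=2, (4,4)=2, (5,4)=1.
Same type (2): 3 of 4.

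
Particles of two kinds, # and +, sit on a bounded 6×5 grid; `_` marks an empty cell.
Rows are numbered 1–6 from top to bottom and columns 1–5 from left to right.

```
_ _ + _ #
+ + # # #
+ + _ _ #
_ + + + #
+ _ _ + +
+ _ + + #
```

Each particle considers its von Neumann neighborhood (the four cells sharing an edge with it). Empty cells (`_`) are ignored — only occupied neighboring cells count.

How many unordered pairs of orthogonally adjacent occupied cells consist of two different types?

Scan each occupied cell's neighbors to the right and below so each pair is counted once.
From row 1: 1 unlike of 2 pairs (running 1/2).
From row 2: 1 unlike of 7 pairs (running 2/9).
From row 3: 0 unlike of 3 pairs (running 2/12).
From row 4: 2 unlike of 5 pairs (running 4/17).
From row 5: 1 unlike of 4 pairs (running 5/21).
From row 6: 1 unlike of 2 pairs (running 6/23).
Total adjacent occupied pairs: 23; unlike-type pairs: 6.

6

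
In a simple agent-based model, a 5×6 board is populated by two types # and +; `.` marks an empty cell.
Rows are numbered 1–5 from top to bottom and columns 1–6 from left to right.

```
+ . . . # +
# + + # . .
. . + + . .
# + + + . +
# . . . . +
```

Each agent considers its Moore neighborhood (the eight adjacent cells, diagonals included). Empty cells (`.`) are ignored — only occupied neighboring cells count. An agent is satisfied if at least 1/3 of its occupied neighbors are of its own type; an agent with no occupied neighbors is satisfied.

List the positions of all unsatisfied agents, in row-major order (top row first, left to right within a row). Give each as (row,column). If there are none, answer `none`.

(1,6), (2,1), (2,4)

(1,1)+ 1/2 satisfied
(1,5)# 1/2 satisfied
(1,6)+ 0/1 not
(2,1)# 0/2 not
(2,2)+ 3/4 satisfied
(2,3)+ 3/4 satisfied
(2,4)# 1/4 not
(3,3)+ 6/7 satisfied
(3,4)+ 4/5 satisfied
(4,1)# 1/2 satisfied
(4,2)+ 2/4 satisfied
(4,3)+ 4/4 satisfied
(4,4)+ 3/3 satisfied
(4,6)+ 1/1 satisfied
(5,1)# 1/2 satisfied
(5,6)+ 1/1 satisfied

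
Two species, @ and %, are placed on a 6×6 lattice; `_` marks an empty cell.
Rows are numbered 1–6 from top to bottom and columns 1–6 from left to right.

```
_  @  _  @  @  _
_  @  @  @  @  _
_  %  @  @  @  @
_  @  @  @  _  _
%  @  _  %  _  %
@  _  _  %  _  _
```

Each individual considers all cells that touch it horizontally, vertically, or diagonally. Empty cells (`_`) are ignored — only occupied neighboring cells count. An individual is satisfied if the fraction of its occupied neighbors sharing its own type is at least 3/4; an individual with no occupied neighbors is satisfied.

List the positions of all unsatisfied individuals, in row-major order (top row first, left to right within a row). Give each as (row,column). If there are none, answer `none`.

(1,2)@ 2/2 satisfied
(1,4)@ 4/4 satisfied
(1,5)@ 3/3 satisfied
(2,2)@ 3/4 satisfied
(2,3)@ 6/7 satisfied
(2,4)@ 7/7 satisfied
(2,5)@ 6/6 satisfied
(3,2)% 0/5 not
(3,3)@ 7/8 satisfied
(3,4)@ 7/7 satisfied
(3,5)@ 5/5 satisfied
(3,6)@ 2/2 satisfied
(4,2)@ 3/5 not
(4,3)@ 5/7 not
(4,4)@ 4/5 satisfied
(5,1)% 0/3 not
(5,2)@ 3/4 satisfied
(5,4)% 1/3 not
(5,6)% 0/0 satisfied
(6,1)@ 1/2 not
(6,4)% 1/1 satisfied

(3,2), (4,2), (4,3), (5,1), (5,4), (6,1)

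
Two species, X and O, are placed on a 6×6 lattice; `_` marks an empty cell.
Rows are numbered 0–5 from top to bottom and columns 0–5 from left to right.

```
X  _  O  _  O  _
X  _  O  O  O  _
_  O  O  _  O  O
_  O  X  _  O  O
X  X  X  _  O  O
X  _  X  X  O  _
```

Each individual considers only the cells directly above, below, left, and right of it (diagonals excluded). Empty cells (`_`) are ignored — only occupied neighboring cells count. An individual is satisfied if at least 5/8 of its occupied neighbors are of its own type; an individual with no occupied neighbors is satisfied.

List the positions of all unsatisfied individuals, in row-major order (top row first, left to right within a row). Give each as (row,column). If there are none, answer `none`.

(3,1), (3,2), (5,3), (5,4)

(0,0)X 1/1 ok
(0,2)O 1/1 ok
(0,4)O 1/1 ok
(1,0)X 1/1 ok
(1,2)O 3/3 ok
(1,3)O 2/2 ok
(1,4)O 3/3 ok
(2,1)O 2/2 ok
(2,2)O 2/3 ok
(2,4)O 3/3 ok
(2,5)O 2/2 ok
(3,1)O 1/3 unhappy
(3,2)X 1/3 unhappy
(3,4)O 3/3 ok
(3,5)O 3/3 ok
(4,0)X 2/2 ok
(4,1)X 2/3 ok
(4,2)X 3/3 ok
(4,4)O 3/3 ok
(4,5)O 2/2 ok
(5,0)X 1/1 ok
(5,2)X 2/2 ok
(5,3)X 1/2 unhappy
(5,4)O 1/2 unhappy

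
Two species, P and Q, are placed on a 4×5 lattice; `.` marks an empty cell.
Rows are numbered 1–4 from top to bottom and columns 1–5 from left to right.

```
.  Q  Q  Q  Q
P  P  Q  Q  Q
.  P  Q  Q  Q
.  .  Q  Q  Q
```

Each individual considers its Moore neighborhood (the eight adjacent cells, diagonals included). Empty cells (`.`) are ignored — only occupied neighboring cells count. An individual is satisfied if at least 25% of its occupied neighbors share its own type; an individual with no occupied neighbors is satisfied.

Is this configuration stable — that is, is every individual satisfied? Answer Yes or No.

Yes

(1,2)Q 2/4 ok
(1,3)Q 4/5 ok
(1,4)Q 5/5 ok
(1,5)Q 3/3 ok
(2,1)P 2/3 ok
(2,2)P 2/6 ok
(2,3)Q 6/8 ok
(2,4)Q 8/8 ok
(2,5)Q 5/5 ok
(3,2)P 2/5 ok
(3,3)Q 5/7 ok
(3,4)Q 8/8 ok
(3,5)Q 5/5 ok
(4,3)Q 3/4 ok
(4,4)Q 5/5 ok
(4,5)Q 3/3 ok
All meet the threshold, so the configuration is stable.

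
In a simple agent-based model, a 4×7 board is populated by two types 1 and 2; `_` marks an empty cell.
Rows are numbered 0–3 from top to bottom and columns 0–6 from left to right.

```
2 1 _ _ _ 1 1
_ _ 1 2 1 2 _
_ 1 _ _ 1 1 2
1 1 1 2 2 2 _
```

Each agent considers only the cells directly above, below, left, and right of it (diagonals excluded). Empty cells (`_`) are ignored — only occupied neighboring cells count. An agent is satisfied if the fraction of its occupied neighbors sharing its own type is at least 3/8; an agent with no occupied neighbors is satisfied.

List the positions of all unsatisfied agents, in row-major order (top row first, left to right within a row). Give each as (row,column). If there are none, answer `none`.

(0,0), (0,1), (1,2), (1,3), (1,4), (1,5), (2,5), (2,6)

Row 0: (0,0)2 0/1 unhappy · (0,1)1 0/1 unhappy · (0,5)1 1/2 ok · (0,6)1 1/1 ok
Row 1: (1,2)1 0/1 unhappy · (1,3)2 0/2 unhappy · (1,4)1 1/3 unhappy · (1,5)2 0/3 unhappy
Row 2: (2,1)1 1/1 ok · (2,4)1 2/3 ok · (2,5)1 1/4 unhappy · (2,6)2 0/1 unhappy
Row 3: (3,0)1 1/1 ok · (3,1)1 3/3 ok · (3,2)1 1/2 ok · (3,3)2 1/2 ok · (3,4)2 2/3 ok · (3,5)2 1/2 ok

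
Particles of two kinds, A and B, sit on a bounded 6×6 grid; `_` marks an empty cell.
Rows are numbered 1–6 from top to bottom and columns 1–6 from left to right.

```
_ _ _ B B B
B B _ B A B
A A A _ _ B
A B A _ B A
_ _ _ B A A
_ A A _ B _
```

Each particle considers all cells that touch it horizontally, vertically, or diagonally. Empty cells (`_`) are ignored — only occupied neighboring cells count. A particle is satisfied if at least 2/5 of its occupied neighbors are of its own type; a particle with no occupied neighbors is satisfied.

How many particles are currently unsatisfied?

5

Row 1: (1,4)B 2/3 ✓ · (1,5)B 4/5 ✓ · (1,6)B 2/3 ✓
Row 2: (2,1)B 1/3 ✗ · (2,2)B 1/4 ✗ · (2,4)B 2/4 ✓ · (2,5)A 0/6 ✗ · (2,6)B 3/4 ✓
Row 3: (3,1)A 2/5 ✓ · (3,2)A 4/7 ✓ · (3,3)A 2/5 ✓ · (3,6)B 2/4 ✓
Row 4: (4,1)A 2/3 ✓ · (4,2)B 0/5 ✗ · (4,3)A 2/4 ✓ · (4,5)B 2/5 ✓ · (4,6)A 2/4 ✓
Row 5: (5,4)B 2/5 ✓ · (5,5)A 2/5 ✓ · (5,6)A 2/4 ✓
Row 6: (6,2)A 1/1 ✓ · (6,3)A 1/2 ✓ · (6,5)B 1/3 ✗
Unsatisfied: (2,1), (2,2), (2,5), (4,2), (6,5) — 5 in total.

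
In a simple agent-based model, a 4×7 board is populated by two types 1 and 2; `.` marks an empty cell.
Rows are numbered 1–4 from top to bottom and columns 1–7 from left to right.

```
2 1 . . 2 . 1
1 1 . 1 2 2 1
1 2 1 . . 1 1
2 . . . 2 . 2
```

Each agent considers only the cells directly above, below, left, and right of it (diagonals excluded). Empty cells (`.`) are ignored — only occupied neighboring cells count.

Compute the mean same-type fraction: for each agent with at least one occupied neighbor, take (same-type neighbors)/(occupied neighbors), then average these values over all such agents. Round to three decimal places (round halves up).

0.412

Row 1: (1,1)2 0/2 · (1,2)1 1/2 · (1,5)2 1/1 · (1,7)1 1/1
Row 2: (2,1)1 2/3 · (2,2)1 2/3 · (2,4)1 0/1 · (2,5)2 2/3 · (2,6)2 1/3 · (2,7)1 2/3
Row 3: (3,1)1 1/3 · (3,2)2 0/3 · (3,3)1 0/1 · (3,6)1 1/2 · (3,7)1 2/3
Row 4: (4,1)2 0/1 · (4,5)2 — no occupied neighbors · (4,7)2 0/1
Sum over 17 agents: 0/2 + 1/2 + 1/1 + 1/1 + 2/3 + 2/3 + 0/1 + 2/3 + 1/3 + 2/3 + 1/3 + 0/3 + 0/1 + 1/2 + 2/3 + 0/1 + 0/1 = 7; mean = 7 ÷ 17 = 7/17 = 0.411764… → 0.412.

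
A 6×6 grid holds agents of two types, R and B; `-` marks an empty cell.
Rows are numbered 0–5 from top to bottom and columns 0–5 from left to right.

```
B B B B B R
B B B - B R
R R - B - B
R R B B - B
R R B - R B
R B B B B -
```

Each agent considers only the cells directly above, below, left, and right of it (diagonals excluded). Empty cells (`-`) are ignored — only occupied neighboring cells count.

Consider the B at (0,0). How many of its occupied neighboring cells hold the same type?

2

Occupied neighbors of (0,0): (1,0)=B, (0,1)=B.
Same type (B): 2 of 2.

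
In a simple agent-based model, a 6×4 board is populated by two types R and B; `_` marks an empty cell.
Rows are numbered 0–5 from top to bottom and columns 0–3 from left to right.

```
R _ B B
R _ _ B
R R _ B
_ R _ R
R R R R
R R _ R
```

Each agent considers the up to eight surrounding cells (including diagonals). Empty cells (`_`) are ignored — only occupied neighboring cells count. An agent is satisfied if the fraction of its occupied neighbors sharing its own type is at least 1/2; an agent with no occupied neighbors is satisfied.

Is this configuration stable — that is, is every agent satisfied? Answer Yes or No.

Yes

(0,0)R 1/1 ok
(0,2)B 2/2 ok
(0,3)B 2/2 ok
(1,0)R 3/3 ok
(1,3)B 3/3 ok
(2,0)R 3/3 ok
(2,1)R 3/3 ok
(2,3)B 1/2 ok
(3,1)R 5/5 ok
(3,3)R 2/3 ok
(4,0)R 4/4 ok
(4,1)R 5/5 ok
(4,2)R 6/6 ok
(4,3)R 3/3 ok
(5,0)R 3/3 ok
(5,1)R 4/4 ok
(5,3)R 2/2 ok
All meet the threshold, so the configuration is stable.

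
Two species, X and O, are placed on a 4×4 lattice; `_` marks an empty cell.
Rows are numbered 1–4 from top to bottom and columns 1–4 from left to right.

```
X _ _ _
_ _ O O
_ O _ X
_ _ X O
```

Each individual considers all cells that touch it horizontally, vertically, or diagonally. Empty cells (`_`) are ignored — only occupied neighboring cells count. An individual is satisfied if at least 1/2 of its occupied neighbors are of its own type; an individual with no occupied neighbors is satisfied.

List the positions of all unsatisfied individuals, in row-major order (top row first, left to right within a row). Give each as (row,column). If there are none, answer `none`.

(3,4), (4,3), (4,4)

(1,1)X 0/0 satisfied
(2,3)O 2/3 satisfied
(2,4)O 1/2 satisfied
(3,2)O 1/2 satisfied
(3,4)X 1/4 not
(4,3)X 1/3 not
(4,4)O 0/2 not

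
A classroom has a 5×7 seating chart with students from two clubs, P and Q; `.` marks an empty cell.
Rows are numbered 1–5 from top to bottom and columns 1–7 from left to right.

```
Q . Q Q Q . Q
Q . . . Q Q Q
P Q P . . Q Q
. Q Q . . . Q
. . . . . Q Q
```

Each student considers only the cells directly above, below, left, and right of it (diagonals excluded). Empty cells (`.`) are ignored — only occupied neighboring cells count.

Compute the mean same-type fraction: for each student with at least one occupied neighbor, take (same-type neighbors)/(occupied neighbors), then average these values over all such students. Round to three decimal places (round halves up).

0.807

(1,1)Q 1/1
(1,3)Q 1/1
(1,4)Q 2/2
(1,5)Q 2/2
(1,7)Q 1/1
(2,1)Q 1/2
(2,5)Q 2/2
(2,6)Q 3/3
(2,7)Q 3/3
(3,1)P 0/2
(3,2)Q 1/3
(3,3)P 0/2
(3,6)Q 2/2
(3,7)Q 3/3
(4,2)Q 2/2
(4,3)Q 1/2
(4,7)Q 2/2
(5,6)Q 1/1
(5,7)Q 2/2
Sum over 19 students: 1/1 + 1/1 + 2/2 + 2/2 + 1/1 + 1/2 + 2/2 + 3/3 + 3/3 + 0/2 + 1/3 + 0/2 + 2/2 + 3/3 + 2/2 + 1/2 + 2/2 + 1/1 + 2/2 = 46/3; mean = 46/3 ÷ 19 = 46/57 = 0.807017… → 0.807.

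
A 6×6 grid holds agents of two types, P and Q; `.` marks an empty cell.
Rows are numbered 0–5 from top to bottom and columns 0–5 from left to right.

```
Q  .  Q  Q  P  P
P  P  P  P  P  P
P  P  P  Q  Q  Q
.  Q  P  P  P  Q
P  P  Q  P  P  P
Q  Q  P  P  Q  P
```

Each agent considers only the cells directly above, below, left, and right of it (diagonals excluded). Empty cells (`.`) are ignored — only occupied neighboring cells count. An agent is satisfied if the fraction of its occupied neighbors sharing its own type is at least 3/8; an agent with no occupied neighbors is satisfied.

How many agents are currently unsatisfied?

Row 0: (0,0)Q 0/1 not · (0,2)Q 1/2 satisfied · (0,3)Q 1/3 not · (0,4)P 2/3 satisfied · (0,5)P 2/2 satisfied
Row 1: (1,0)P 2/3 satisfied · (1,1)P 3/3 satisfied · (1,2)P 3/4 satisfied · (1,3)P 2/4 satisfied · (1,4)P 3/4 satisfied · (1,5)P 2/3 satisfied
Row 2: (2,0)P 2/2 satisfied · (2,1)P 3/4 satisfied · (2,2)P 3/4 satisfied · (2,3)Q 1/4 not · (2,4)Q 2/4 satisfied · (2,5)Q 2/3 satisfied
Row 3: (3,1)Q 0/3 not · (3,2)P 2/4 satisfied · (3,3)P 3/4 satisfied · (3,4)P 2/4 satisfied · (3,5)Q 1/3 not
Row 4: (4,0)P 1/2 satisfied · (4,1)P 1/4 not · (4,2)Q 0/4 not · (4,3)P 3/4 satisfied · (4,4)P 3/4 satisfied · (4,5)P 2/3 satisfied
Row 5: (5,0)Q 1/2 satisfied · (5,1)Q 1/3 not · (5,2)P 1/3 not · (5,3)P 2/3 satisfied · (5,4)Q 0/3 not · (5,5)P 1/2 satisfied
Unsatisfied: (0,0), (0,3), (2,3), (3,1), (3,5), (4,1), (4,2), (5,1), (5,2), (5,4) — 10 in total.

10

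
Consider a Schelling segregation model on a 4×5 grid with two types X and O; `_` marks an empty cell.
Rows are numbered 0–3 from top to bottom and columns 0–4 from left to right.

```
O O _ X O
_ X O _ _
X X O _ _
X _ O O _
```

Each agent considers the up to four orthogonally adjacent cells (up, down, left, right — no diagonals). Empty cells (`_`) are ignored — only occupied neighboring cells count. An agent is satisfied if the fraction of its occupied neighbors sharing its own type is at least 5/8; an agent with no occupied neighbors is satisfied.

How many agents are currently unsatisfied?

5

Row 0: (0,0)O 1/1 ok · (0,1)O 1/2 unhappy · (0,3)X 0/1 unhappy · (0,4)O 0/1 unhappy
Row 1: (1,1)X 1/3 unhappy · (1,2)O 1/2 unhappy
Row 2: (2,0)X 2/2 ok · (2,1)X 2/3 ok · (2,2)O 2/3 ok
Row 3: (3,0)X 1/1 ok · (3,2)O 2/2 ok · (3,3)O 1/1 ok
Unsatisfied: (0,1), (0,3), (0,4), (1,1), (1,2) — 5 in total.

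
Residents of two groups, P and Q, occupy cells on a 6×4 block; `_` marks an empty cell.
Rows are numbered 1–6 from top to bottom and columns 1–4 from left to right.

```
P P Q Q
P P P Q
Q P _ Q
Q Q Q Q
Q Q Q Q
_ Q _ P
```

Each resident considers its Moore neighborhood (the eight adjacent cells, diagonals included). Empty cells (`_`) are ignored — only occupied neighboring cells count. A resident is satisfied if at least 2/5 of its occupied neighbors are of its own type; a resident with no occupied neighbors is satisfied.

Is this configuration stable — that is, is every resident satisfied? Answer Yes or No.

Row 1: (1,1)P 3/3 ✓ · (1,2)P 4/5 ✓ · (1,3)Q 2/5 ✓ · (1,4)Q 2/3 ✓
Row 2: (2,1)P 4/5 ✓ · (2,2)P 5/7 ✓ · (2,3)P 3/7 ✓ · (2,4)Q 3/4 ✓
Row 3: (3,1)Q 2/5 ✓ · (3,2)P 3/7 ✓ · (3,4)Q 3/4 ✓
Row 4: (4,1)Q 4/5 ✓ · (4,2)Q 6/7 ✓ · (4,3)Q 6/7 ✓ · (4,4)Q 4/4 ✓
Row 5: (5,1)Q 4/4 ✓ · (5,2)Q 6/6 ✓ · (5,3)Q 6/7 ✓ · (5,4)Q 3/4 ✓
Row 6: (6,2)Q 3/3 ✓ · (6,4)P 0/2 ✗
For instance (6,4) has only 0/2 same-type neighbors, below 2/5.

No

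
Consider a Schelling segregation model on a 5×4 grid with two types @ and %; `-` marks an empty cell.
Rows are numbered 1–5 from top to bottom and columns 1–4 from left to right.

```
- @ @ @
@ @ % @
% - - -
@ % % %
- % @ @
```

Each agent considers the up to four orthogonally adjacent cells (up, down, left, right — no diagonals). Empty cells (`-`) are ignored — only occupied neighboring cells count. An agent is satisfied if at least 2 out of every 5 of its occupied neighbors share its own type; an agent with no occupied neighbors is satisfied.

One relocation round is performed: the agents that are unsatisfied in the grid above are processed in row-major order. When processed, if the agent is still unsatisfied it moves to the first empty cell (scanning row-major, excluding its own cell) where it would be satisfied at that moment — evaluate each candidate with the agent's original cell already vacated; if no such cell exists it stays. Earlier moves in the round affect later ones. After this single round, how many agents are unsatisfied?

1

Initially unsatisfied (in order): (2,3), (3,1), (4,1), (5,3).
  (2,3) → (3,2).
  (3,1) → (3,3).
  (4,1) → (1,1).
  (5,3) → (2,3).
Resulting grid:
@ @ @ @
@ @ @ @
- % % -
- % % %
- % - @
Unsatisfied now: (5,4).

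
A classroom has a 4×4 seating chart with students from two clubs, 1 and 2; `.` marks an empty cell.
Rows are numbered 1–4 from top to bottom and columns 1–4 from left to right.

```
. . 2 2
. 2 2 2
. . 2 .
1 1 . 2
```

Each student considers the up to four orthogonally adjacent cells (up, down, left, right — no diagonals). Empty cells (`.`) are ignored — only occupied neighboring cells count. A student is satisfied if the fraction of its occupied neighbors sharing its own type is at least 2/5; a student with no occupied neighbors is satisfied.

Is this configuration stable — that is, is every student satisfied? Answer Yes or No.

(1,3)2 2/2 satisfied
(1,4)2 2/2 satisfied
(2,2)2 1/1 satisfied
(2,3)2 4/4 satisfied
(2,4)2 2/2 satisfied
(3,3)2 1/1 satisfied
(4,1)1 1/1 satisfied
(4,2)1 1/1 satisfied
(4,4)2 0/0 satisfied
All meet the threshold, so the configuration is stable.

Yes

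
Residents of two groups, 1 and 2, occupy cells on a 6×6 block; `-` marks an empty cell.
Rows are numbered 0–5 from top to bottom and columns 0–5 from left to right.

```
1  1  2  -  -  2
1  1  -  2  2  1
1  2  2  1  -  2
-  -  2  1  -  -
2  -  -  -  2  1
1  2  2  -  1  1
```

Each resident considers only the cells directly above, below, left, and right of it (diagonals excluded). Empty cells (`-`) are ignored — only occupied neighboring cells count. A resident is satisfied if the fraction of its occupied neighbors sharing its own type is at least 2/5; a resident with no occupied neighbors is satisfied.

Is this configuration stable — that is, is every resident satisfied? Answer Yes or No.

(0,0)1 2/2 satisfied
(0,1)1 2/3 satisfied
(0,2)2 0/1 not
(0,5)2 0/1 not
(1,0)1 3/3 satisfied
(1,1)1 2/3 satisfied
(1,3)2 1/2 satisfied
(1,4)2 1/2 satisfied
(1,5)1 0/3 not
(2,0)1 1/2 satisfied
(2,1)2 1/3 not
(2,2)2 2/3 satisfied
(2,3)1 1/3 not
(2,5)2 0/1 not
(3,2)2 1/2 satisfied
(3,3)1 1/2 satisfied
(4,0)2 0/1 not
(4,4)2 0/2 not
(4,5)1 1/2 satisfied
(5,0)1 0/2 not
(5,1)2 1/2 satisfied
(5,2)2 1/1 satisfied
(5,4)1 1/2 satisfied
(5,5)1 2/2 satisfied
For instance (0,2) has only 0/1 same-type neighbors, below 2/5.

No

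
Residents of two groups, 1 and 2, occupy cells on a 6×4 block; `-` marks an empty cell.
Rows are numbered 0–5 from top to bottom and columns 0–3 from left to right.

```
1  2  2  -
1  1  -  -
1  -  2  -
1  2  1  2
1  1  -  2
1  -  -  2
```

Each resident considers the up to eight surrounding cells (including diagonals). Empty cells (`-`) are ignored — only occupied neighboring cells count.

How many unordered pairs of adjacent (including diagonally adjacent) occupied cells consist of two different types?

13

Scan each occupied cell's neighbors to the right and below (and the two forward diagonals) so each pair is counted once.
From row 0: 4 unlike of 7 pairs (running 4/7).
From row 1: 1 unlike of 4 pairs (running 5/11).
From row 2: 2 unlike of 5 pairs (running 7/16).
From row 3: 6 unlike of 10 pairs (running 13/26).
From row 4: 0 unlike of 4 pairs (running 13/30).
Total adjacent occupied pairs: 30; unlike-type pairs: 13.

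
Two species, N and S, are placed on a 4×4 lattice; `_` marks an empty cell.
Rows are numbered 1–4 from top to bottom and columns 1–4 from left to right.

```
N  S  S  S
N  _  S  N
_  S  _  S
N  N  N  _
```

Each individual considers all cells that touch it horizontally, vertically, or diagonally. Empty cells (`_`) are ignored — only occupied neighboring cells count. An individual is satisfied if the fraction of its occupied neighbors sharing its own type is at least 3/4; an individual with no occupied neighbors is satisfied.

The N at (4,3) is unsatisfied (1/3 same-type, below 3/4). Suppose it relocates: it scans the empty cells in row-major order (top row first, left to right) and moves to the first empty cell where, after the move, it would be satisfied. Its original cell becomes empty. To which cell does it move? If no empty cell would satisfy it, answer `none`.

(3,1)

Vacating (4,3). Empty cells in order:
  (2,2): 2/6 same-type → still unsatisfied.
  (3,1): 3/4 same-type → satisfied — stop here.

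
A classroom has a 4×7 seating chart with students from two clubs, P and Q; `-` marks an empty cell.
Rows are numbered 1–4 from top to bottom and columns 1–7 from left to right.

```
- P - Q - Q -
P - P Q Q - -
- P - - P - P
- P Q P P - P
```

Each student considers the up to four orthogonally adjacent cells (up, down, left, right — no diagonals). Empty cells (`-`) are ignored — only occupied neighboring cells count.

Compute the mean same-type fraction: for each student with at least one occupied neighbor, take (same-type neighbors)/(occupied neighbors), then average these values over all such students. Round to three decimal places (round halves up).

0.639

Row 1: (1,2)P — no occupied neighbors · (1,4)Q 1/1 · (1,6)Q — no occupied neighbors
Row 2: (2,1)P — no occupied neighbors · (2,3)P 0/1 · (2,4)Q 2/3 · (2,5)Q 1/2
Row 3: (3,2)P 1/1 · (3,5)P 1/2 · (3,7)P 1/1
Row 4: (4,2)P 1/2 · (4,3)Q 0/2 · (4,4)P 1/2 · (4,5)P 2/2 · (4,7)P 1/1
Sum over 12 students: 1/1 + 0/1 + 2/3 + 1/2 + 1/1 + 1/2 + 1/1 + 1/2 + 0/2 + 1/2 + 2/2 + 1/1 = 23/3; mean = 23/3 ÷ 12 = 23/36 = 0.638888… → 0.639.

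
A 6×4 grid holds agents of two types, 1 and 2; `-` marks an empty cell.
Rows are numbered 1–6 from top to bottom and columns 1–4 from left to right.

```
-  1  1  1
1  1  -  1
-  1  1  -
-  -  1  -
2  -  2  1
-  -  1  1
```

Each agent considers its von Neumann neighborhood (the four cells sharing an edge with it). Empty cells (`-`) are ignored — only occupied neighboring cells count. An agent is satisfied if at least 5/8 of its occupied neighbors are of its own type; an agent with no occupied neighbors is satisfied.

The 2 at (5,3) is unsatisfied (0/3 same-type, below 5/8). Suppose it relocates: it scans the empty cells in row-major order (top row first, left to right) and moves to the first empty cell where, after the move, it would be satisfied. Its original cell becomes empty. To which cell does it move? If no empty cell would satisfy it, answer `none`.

Vacating (5,3). Empty cells in order:
  (1,1): 0/2 same-type → still unsatisfied.
  (2,3): 0/4 same-type → still unsatisfied.
  (3,1): 0/2 same-type → still unsatisfied.
  (3,4): 0/2 same-type → still unsatisfied.
  (4,1): 1/1 same-type → satisfied — stop here.

(4,1)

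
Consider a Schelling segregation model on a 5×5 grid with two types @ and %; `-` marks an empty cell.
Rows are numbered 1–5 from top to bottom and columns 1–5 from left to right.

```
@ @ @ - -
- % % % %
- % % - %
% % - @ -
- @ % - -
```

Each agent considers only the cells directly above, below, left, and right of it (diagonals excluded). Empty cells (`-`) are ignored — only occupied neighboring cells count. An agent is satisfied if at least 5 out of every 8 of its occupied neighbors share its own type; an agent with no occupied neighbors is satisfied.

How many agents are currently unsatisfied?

(1,1)@ 1/1 ok
(1,2)@ 2/3 ok
(1,3)@ 1/2 unhappy
(2,2)% 2/3 ok
(2,3)% 3/4 ok
(2,4)% 2/2 ok
(2,5)% 2/2 ok
(3,2)% 3/3 ok
(3,3)% 2/2 ok
(3,5)% 1/1 ok
(4,1)% 1/1 ok
(4,2)% 2/3 ok
(4,4)@ 0/0 ok
(5,2)@ 0/2 unhappy
(5,3)% 0/1 unhappy
Unsatisfied: (1,3), (5,2), (5,3) — 3 in total.

3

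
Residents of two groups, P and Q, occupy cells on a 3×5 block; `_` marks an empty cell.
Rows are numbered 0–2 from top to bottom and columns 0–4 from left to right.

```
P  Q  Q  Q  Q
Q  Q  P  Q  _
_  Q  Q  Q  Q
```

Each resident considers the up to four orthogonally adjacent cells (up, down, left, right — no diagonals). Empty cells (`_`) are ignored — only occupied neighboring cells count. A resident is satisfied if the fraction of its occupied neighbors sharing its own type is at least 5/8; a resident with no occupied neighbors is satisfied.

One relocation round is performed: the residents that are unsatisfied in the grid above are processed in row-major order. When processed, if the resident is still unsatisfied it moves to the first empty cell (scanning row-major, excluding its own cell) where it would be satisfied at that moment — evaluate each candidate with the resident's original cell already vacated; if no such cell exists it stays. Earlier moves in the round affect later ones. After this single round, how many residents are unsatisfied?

2

Initially unsatisfied (in order): (0,0), (1,0), (1,2).
  (0,0): no empty cell satisfies it; stays.
  (1,0) → (1,4).
  (1,2): no empty cell satisfies it; stays.
Resulting grid:
P Q Q Q Q
_ Q P Q Q
_ Q Q Q Q
Unsatisfied now: (0,0), (1,2).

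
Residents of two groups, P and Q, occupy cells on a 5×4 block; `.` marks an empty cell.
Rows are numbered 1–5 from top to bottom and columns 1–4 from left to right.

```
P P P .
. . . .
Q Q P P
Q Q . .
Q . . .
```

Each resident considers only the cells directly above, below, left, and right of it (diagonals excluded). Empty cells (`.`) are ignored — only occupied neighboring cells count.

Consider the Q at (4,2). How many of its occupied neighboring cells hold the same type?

2

Occupied neighbors of (4,2): (3,2)=Q, (4,1)=Q.
Same type (Q): 2 of 2.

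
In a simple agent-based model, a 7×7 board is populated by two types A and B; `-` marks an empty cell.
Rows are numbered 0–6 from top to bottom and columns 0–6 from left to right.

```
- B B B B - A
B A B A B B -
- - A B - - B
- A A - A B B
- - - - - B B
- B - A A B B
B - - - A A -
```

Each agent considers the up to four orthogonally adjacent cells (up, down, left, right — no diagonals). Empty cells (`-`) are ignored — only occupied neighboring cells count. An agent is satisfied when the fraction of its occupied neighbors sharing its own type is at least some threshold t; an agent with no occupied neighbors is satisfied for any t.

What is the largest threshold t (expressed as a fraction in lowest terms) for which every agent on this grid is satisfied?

0/1

Row 0: (0,1)B 1/2 · (0,2)B 3/3 · (0,3)B 2/3 · (0,4)B 2/2 · (0,6)A — no occupied neighbors
Row 1: (1,0)B 0/1 · (1,1)A 0/3 · (1,2)B 1/4 · (1,3)A 0/4 · (1,4)B 2/3 · (1,5)B 1/1
Row 2: (2,2)A 1/3 · (2,3)B 0/2 · (2,6)B 1/1
Row 3: (3,1)A 1/1 · (3,2)A 2/2 · (3,4)A 0/1 · (3,5)B 2/3 · (3,6)B 3/3
Row 4: (4,5)B 3/3 · (4,6)B 3/3
Row 5: (5,1)B — no occupied neighbors · (5,3)A 1/1 · (5,4)A 2/3 · (5,5)B 2/4 · (5,6)B 2/2
Row 6: (6,0)B — no occupied neighbors · (6,4)A 2/2 · (6,5)A 1/2
The smallest same-type fraction is 0/1 at (1,0), which reduces to 0/1. Any threshold above that leaves this agent unsatisfied.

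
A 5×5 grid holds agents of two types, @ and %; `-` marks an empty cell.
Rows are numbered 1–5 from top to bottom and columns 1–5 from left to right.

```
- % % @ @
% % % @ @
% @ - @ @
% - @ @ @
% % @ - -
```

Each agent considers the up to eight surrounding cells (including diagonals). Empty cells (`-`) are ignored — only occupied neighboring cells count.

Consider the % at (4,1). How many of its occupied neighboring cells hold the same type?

Occupied neighbors of (4,1): (3,1)=%, (3,2)=@, (5,1)=%, (5,2)=%.
Same type (%): 3 of 4.

3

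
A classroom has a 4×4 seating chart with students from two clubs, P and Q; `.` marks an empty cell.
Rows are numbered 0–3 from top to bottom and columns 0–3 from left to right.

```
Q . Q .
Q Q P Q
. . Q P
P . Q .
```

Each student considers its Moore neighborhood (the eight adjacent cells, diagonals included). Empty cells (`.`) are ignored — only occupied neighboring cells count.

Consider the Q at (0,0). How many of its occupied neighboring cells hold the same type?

2

Occupied neighbors of (0,0): (1,0)=Q, (1,1)=Q.
Same type (Q): 2 of 2.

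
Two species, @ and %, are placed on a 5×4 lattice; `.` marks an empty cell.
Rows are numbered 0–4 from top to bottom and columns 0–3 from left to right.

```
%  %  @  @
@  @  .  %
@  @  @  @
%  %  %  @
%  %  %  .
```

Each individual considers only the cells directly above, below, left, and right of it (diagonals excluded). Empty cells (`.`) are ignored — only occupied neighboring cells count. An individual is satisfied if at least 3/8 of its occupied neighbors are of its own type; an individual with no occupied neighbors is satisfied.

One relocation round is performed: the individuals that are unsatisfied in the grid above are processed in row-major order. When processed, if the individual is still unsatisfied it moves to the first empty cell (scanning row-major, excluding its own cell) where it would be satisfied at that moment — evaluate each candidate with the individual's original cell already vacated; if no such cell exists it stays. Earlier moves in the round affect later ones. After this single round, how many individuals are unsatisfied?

Initially unsatisfied (in order): (0,1), (1,3).
  (0,1) → (4,3).
  (1,3): no empty cell satisfies it; stays.
Resulting grid:
% . @ @
@ @ . %
@ @ @ @
% % % @
% % % %
Unsatisfied now: (0,0), (1,3), (3,3).

3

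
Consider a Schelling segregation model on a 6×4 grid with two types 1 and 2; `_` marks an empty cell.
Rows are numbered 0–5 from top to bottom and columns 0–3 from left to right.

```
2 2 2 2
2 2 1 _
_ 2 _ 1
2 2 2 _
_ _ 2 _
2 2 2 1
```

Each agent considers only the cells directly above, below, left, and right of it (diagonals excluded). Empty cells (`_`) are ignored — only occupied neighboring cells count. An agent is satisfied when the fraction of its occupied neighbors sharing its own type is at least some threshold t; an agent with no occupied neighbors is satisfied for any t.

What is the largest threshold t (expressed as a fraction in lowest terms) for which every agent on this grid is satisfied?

(0,0)2 2/2
(0,1)2 3/3
(0,2)2 2/3
(0,3)2 1/1
(1,0)2 2/2
(1,1)2 3/4
(1,2)1 0/2
(2,1)2 2/2
(2,3)1 — no occupied neighbors
(3,0)2 1/1
(3,1)2 3/3
(3,2)2 2/2
(4,2)2 2/2
(5,0)2 1/1
(5,1)2 2/2
(5,2)2 2/3
(5,3)1 0/1
The smallest same-type fraction is 0/2 at (1,2), which reduces to 0/1. Any threshold above that leaves this agent unsatisfied.

0/1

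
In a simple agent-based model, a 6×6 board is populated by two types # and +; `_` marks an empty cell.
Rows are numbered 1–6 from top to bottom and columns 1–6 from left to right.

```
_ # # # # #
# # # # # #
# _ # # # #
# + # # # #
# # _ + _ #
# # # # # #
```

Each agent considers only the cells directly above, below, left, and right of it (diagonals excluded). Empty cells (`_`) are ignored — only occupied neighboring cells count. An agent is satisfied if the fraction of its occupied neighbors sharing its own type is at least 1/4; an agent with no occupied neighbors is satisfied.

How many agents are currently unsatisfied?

(1,2)# 2/2 ok
(1,3)# 3/3 ok
(1,4)# 3/3 ok
(1,5)# 3/3 ok
(1,6)# 2/2 ok
(2,1)# 2/2 ok
(2,2)# 3/3 ok
(2,3)# 4/4 ok
(2,4)# 4/4 ok
(2,5)# 4/4 ok
(2,6)# 3/3 ok
(3,1)# 2/2 ok
(3,3)# 3/3 ok
(3,4)# 4/4 ok
(3,5)# 4/4 ok
(3,6)# 3/3 ok
(4,1)# 2/3 ok
(4,2)+ 0/3 unhappy
(4,3)# 2/3 ok
(4,4)# 3/4 ok
(4,5)# 3/3 ok
(4,6)# 3/3 ok
(5,1)# 3/3 ok
(5,2)# 2/3 ok
(5,4)+ 0/2 unhappy
(5,6)# 2/2 ok
(6,1)# 2/2 ok
(6,2)# 3/3 ok
(6,3)# 2/2 ok
(6,4)# 2/3 ok
(6,5)# 2/2 ok
(6,6)# 2/2 ok
Unsatisfied: (4,2), (5,4) — 2 in total.

2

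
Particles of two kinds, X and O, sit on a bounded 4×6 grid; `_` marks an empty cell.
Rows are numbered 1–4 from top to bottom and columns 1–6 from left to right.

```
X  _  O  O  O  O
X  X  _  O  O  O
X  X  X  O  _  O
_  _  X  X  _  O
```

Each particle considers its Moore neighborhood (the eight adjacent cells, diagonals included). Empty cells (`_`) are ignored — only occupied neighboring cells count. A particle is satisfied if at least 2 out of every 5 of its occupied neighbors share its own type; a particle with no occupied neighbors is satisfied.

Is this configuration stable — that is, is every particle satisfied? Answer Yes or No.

Row 1: (1,1)X 2/2 satisfied · (1,3)O 2/3 satisfied · (1,4)O 4/4 satisfied · (1,5)O 5/5 satisfied · (1,6)O 3/3 satisfied
Row 2: (2,1)X 4/4 satisfied · (2,2)X 5/6 satisfied · (2,4)O 5/6 satisfied · (2,5)O 7/7 satisfied · (2,6)O 4/4 satisfied
Row 3: (3,1)X 3/3 satisfied · (3,2)X 5/5 satisfied · (3,3)X 4/6 satisfied · (3,4)O 2/5 satisfied · (3,6)O 3/3 satisfied
Row 4: (4,3)X 3/4 satisfied · (4,4)X 2/3 satisfied · (4,6)O 1/1 satisfied
All meet the threshold, so the configuration is stable.

Yes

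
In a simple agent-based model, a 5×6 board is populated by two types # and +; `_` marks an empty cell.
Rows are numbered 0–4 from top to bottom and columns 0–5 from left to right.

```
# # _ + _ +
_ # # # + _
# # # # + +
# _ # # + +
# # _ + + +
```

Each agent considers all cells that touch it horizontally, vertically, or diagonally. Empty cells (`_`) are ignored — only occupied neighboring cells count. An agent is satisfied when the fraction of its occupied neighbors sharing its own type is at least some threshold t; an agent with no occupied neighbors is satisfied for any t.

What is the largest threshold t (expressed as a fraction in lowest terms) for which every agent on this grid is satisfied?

(0,0)# 2/2
(0,1)# 3/3
(0,3)+ 1/3
(0,5)+ 1/1
(1,1)# 6/6
(1,2)# 6/7
(1,3)# 3/6
(1,4)+ 4/6
(2,0)# 3/3
(2,1)# 6/6
(2,2)# 7/7
(2,3)# 5/8
(2,4)+ 4/7
(2,5)+ 4/4
(3,0)# 4/4
(3,2)# 5/6
(3,3)# 3/7
(3,4)+ 6/8
(3,5)+ 5/5
(4,0)# 2/2
(4,1)# 3/3
(4,3)+ 2/4
(4,4)+ 4/5
(4,5)+ 3/3
The smallest same-type fraction is 1/3 at (0,3), which reduces to 1/3. Any threshold above that leaves this agent unsatisfied.

1/3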